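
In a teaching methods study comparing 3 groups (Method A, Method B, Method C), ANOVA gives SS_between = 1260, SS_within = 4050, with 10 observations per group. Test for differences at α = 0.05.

df_between = 2, df_within = 27. F = MS_between/MS_within = 630.0/150.0 = 4.2. F_crit ≈ 3.354. Reject H₀. At least one mean differs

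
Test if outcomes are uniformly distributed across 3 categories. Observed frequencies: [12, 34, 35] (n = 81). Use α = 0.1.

Expected = 27 each. χ² = Σ(O-E)²/E = 12.519. df = 2, critical value = 4.605. Reject H₀.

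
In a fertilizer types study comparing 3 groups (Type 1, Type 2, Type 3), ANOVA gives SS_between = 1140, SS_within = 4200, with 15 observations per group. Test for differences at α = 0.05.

df_between = 2, df_within = 42. F = MS_between/MS_within = 570.0/100.0 = 5.7. F_crit ≈ 3.22. Reject H₀. At least one mean differs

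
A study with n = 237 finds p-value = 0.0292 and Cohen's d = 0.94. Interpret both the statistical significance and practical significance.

Statistically significant (p = 0.0292 < 0.05). Cohen's d = 0.94 indicates a large effect size. Both statistical and practical significance should be considered.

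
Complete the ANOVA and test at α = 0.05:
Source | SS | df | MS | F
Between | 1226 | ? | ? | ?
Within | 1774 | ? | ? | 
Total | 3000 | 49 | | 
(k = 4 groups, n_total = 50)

df_between = 3, df_within = 46. MS_between = 408.67, MS_within = 38.57. F = 10.597, F_crit ≈ 2.807. Reject H₀.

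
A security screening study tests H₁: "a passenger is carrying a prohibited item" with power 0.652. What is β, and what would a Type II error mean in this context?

β = 1 - power = 1 - 0.652 = 0.348. A Type II error is failing to reject H₀ when H₀ is false (false negative) — here, failing to conclude that a passenger is carrying a prohibited item when in fact it is true. Consequence: letting a prohibited item through — security breach.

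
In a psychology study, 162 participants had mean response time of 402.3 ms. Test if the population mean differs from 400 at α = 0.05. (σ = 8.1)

z = (x̄ - μ₀)/(σ/√n) = (402.3 - 400)/(8.1/√162) = 3.614. Critical value: ±1.96. Since |3.614| > 1.96, Reject H₀.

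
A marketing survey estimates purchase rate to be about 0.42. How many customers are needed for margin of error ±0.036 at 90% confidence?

n = z²p(1-p)/E² = 1.645²×0.42×0.58/0.036² = 508.6 → n = 509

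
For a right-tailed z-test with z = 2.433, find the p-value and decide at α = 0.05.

p = P(Z > 2.433) = 1 - Φ(2.433) ≈ 0.0075. Since p < 0.05, reject H₀ (significant) at α = 0.05.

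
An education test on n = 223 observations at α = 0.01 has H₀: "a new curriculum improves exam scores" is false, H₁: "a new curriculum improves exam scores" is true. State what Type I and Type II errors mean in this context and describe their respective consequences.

Type I (false positive): concluding that a new curriculum improves exam scores when it is not — adopting a curriculum that gives no real benefit — disruption for nothing. Type II (false negative): failing to conclude that a new curriculum improves exam scores when it is — keeping the old curriculum when the new one would have helped students. Which is costlier depends on domain priorities and is a judgement call rather than a statistical fact.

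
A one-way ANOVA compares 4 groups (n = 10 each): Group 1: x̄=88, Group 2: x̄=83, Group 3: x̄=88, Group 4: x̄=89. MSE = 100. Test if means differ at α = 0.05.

Grand mean = 87.0. SS_between = 220.0, MS_between = 73.33. F = 0.733, F_crit ≈ 2.866. Fail to reject H₀.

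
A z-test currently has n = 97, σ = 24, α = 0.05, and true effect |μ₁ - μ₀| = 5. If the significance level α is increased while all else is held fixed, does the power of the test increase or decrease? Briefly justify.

Power increases: a larger α lowers the critical value, so more of the H₁ sampling distribution falls in the rejection region.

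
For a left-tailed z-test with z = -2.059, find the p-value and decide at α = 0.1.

p = P(Z < -2.059) = Φ(-2.059) ≈ 0.0197. Since p < 0.1, reject H₀ (significant) at α = 0.1.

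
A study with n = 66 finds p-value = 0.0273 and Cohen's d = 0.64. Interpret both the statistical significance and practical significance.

Statistically significant (p = 0.0273 < 0.05). Cohen's d = 0.64 indicates a medium effect size. Both statistical and practical significance should be considered.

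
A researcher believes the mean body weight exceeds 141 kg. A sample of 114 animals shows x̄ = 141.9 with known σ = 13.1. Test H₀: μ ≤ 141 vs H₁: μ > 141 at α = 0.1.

z = 0.734. Critical value: 1.28. Fail to reject H₀.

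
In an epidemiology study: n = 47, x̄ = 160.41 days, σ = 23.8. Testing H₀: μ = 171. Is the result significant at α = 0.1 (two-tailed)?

z = (160.41 - 171)/(23.8/√47) = -3.05. Since |z| > 1.645, significant at α = 0.1.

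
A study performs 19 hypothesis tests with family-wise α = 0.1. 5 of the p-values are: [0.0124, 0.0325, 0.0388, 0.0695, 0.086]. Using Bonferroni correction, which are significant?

Bonferroni α = 0.1/19 = 0.00526. None of the given p-values are significant.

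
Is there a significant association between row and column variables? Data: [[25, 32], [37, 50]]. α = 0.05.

χ² = 0.025. df = 1, critical = 3.841. Fail to reject H₀. No evidence of dependence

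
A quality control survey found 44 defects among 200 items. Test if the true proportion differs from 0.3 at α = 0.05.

p̂ = 0.22, p₀ = 0.3. z = (p̂ - p₀)/√(p₀(1-p₀)/n) = -2.469. Critical: ±1.96. Reject H₀.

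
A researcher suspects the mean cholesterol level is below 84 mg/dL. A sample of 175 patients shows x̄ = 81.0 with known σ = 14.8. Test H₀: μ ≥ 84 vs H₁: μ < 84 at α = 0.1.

z = -2.682. Critical value: -1.28. Reject H₀.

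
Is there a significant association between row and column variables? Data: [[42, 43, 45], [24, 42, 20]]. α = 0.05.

χ² = 5.815. df = 2, critical = 5.991. Fail to reject H₀. No evidence of dependence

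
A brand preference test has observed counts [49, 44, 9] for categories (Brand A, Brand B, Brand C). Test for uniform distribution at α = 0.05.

Expected = 34 each. χ² = Σ(O-E)²/E = 27.941. df = 2, critical value = 5.991. Reject H₀.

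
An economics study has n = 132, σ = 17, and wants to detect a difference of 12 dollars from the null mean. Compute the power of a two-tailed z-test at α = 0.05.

SE = σ/√n = 17/√132 = 1.48. Non-centrality λ = d/SE = 12/1.48 = 8.11. Power ≈ Φ(λ - z_{α/2}) = Φ(8.11 - 1.96) = Φ(6.15) = 1.0.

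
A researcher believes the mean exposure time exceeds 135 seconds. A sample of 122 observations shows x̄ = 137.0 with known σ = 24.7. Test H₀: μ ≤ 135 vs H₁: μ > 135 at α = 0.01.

z = 0.894. Critical value: 2.33. Fail to reject H₀.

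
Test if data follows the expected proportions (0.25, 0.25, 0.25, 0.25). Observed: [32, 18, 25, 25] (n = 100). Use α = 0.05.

Expected: [25.0, 25.0, 25.0, 25.0]. χ² = 3.92. df = 3, critical = 7.815. Fail to reject H₀.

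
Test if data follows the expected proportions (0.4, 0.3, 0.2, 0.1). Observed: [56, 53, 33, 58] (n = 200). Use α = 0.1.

Expected: [80.0, 60.0, 40.0, 20.0]. χ² = 81.442. df = 3, critical = 6.251. Reject H₀.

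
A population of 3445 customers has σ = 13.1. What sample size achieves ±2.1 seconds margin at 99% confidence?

Without FPC: n₀ = (2.576×13.1/2.1)² = 258.223. With FPC: n = n₀N/(n₀+N-1) = 240.3 → n = 241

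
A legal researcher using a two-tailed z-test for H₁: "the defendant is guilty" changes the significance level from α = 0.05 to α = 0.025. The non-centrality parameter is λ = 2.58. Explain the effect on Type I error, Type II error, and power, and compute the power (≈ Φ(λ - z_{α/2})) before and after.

Decreasing α from 0.05 to 0.025:
• Type I error rate decreases (α is the Type I rate by definition).
• Critical value moves from z_{α/2} = 1.96 to 2.241, so power = Φ(λ - z_{α/2}) goes from Φ(2.58 - 1.96) = 0.732 to Φ(2.58 - 2.241) = 0.633.
• Type II error rate β = 1 - power therefore increases (0.268 → 0.367).
Appropriate when false positives are costly — here, convicting an innocent person.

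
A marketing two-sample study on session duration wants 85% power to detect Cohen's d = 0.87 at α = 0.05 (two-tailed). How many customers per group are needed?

z_{α/2} = 1.96, z_β = Φ⁻¹(0.85) = 1.036. For large effect (d = 0.87): n per group = 2(z_{α/2} + z_β)²/d² = 2(1.96 + 1.036)²/0.87² = 23.7 → 24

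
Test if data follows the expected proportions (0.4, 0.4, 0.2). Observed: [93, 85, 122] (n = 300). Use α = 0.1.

Expected: [120.0, 120.0, 60.0]. χ² = 80.35. df = 2, critical = 4.605. Reject H₀.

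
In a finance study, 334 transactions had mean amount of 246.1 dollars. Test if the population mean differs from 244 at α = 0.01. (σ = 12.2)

z = (x̄ - μ₀)/(σ/√n) = (246.1 - 244)/(12.2/√334) = 3.146. Critical value: ±2.576. Since |3.146| > 2.576, Reject H₀.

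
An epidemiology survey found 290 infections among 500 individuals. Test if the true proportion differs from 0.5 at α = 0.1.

p̂ = 0.58, p₀ = 0.5. z = (p̂ - p₀)/√(p₀(1-p₀)/n) = 3.578. Critical: ±1.645. Reject H₀.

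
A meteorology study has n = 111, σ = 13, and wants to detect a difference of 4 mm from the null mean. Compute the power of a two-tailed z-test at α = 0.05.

SE = σ/√n = 13/√111 = 1.234. Non-centrality λ = d/SE = 4/1.234 = 3.242. Power ≈ Φ(λ - z_{α/2}) = Φ(3.242 - 1.96) = Φ(1.282) = 0.9.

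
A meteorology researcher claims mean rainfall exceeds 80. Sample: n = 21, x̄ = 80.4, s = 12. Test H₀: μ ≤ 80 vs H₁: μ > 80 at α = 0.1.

t = (80.4 - 80)/(12/√21) = 0.153, df = 20. Critical t = 1.325. Fail to reject H₀.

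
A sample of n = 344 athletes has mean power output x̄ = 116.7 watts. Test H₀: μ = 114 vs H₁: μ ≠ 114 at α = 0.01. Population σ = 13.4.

z = (x̄ - μ₀)/(σ/√n) = (116.7 - 114)/(13.4/√344) = 3.737. Critical value: ±2.576. Since |3.737| > 2.576, Reject H₀.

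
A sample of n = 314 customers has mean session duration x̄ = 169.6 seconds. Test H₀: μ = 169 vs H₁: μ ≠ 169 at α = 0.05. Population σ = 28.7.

z = (x̄ - μ₀)/(σ/√n) = (169.6 - 169)/(28.7/√314) = 0.37. Critical value: ±1.96. Since |0.37| ≤ 1.96, Fail to reject H₀.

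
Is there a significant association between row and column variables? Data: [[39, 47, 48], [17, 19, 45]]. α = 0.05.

χ² = 8.042. df = 2, critical = 5.991. Reject H₀. Variables are dependent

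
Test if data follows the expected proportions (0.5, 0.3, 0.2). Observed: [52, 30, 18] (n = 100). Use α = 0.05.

Expected: [50.0, 30.0, 20.0]. χ² = 0.28. df = 2, critical = 5.991. Fail to reject H₀.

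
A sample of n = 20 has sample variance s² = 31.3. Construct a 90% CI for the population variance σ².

df = 19. χ²_{0.05} = 30.144, χ²_{0.95} = 10.117. CI for σ² = ((n-1)s²/χ²_{α/2}, (n-1)s²/χ²_{1-α/2}) = (19·31.3/30.144, 19·31.3/10.117) = (19.73, 58.78)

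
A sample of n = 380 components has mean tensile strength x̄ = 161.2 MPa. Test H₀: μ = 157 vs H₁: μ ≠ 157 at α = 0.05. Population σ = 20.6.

z = (x̄ - μ₀)/(σ/√n) = (161.2 - 157)/(20.6/√380) = 3.974. Critical value: ±1.96. Since |3.974| > 1.96, Reject H₀.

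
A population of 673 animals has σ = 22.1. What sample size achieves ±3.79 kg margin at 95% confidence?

Without FPC: n₀ = (1.96×22.1/3.79)² = 130.623. With FPC: n = n₀N/(n₀+N-1) = 109.5 → n = 110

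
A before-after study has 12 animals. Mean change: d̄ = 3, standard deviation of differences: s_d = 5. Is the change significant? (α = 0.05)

t = d̄/(s_d/√n) = 3/(5/√12) = 2.078. df = 11, critical t = ±2.201. Fail to reject H₀.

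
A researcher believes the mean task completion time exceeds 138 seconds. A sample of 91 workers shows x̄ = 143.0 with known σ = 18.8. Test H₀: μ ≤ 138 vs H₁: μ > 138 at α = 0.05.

z = 2.537. Critical value: 1.645. Reject H₀.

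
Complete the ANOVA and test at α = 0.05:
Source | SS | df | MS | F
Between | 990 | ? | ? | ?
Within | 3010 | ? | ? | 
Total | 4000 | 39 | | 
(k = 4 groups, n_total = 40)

df_between = 3, df_within = 36. MS_between = 330.0, MS_within = 83.61. F = 3.947, F_crit ≈ 2.866. Reject H₀.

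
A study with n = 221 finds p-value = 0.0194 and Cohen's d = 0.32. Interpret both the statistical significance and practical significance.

Statistically significant (p = 0.0194 < 0.05). Cohen's d = 0.32 indicates a small effect size. Both statistical and practical significance should be considered.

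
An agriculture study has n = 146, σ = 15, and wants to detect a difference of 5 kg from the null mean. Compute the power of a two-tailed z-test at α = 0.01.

SE = σ/√n = 15/√146 = 1.241. Non-centrality λ = d/SE = 5/1.241 = 4.028. Power ≈ Φ(λ - z_{α/2}) = Φ(4.028 - 2.576) = Φ(1.452) = 0.927.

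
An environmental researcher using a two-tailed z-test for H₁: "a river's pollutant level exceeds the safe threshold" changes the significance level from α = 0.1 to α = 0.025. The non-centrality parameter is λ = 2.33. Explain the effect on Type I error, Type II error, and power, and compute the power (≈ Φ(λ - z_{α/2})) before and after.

Decreasing α from 0.1 to 0.025:
• Type I error rate decreases (α is the Type I rate by definition).
• Critical value moves from z_{α/2} = 1.645 to 2.241, so power = Φ(λ - z_{α/2}) goes from Φ(2.33 - 1.645) = 0.753 to Φ(2.33 - 2.241) = 0.535.
• Type II error rate β = 1 - power therefore increases (0.247 → 0.465).
Appropriate when false positives are costly — here, shutting down a compliant factory unnecessarily.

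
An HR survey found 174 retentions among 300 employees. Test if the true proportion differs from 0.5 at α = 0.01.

p̂ = 0.58, p₀ = 0.5. z = (p̂ - p₀)/√(p₀(1-p₀)/n) = 2.771. Critical: ±2.576. Reject H₀.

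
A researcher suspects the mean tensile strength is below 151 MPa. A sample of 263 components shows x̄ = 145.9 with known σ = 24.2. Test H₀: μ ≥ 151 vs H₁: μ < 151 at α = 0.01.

z = -3.418. Critical value: -2.33. Reject H₀.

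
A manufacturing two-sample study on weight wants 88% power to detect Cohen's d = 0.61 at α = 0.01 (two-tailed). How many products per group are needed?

z_{α/2} = 2.576, z_β = Φ⁻¹(0.88) = 1.175. For medium effect (d = 0.61): n per group = 2(z_{α/2} + z_β)²/d² = 2(2.576 + 1.175)²/0.61² = 75.6 → 76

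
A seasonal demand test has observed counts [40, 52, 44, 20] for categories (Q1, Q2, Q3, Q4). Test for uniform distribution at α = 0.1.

Expected = 39 each. χ² = Σ(O-E)²/E = 14.256. df = 3, critical value = 6.251. Reject H₀.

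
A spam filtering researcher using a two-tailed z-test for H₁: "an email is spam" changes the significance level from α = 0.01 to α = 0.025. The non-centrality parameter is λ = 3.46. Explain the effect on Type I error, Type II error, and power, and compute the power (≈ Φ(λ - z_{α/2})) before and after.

Increasing α from 0.01 to 0.025:
• Type I error rate increases (α is the Type I rate by definition).
• Critical value moves from z_{α/2} = 2.576 to 2.241, so power = Φ(λ - z_{α/2}) goes from Φ(3.46 - 2.576) = 0.812 to Φ(3.46 - 2.241) = 0.889.
• Type II error rate β = 1 - power therefore decreases (0.188 → 0.111).
Appropriate when false negatives are costly — here, a spam email lands in the inbox.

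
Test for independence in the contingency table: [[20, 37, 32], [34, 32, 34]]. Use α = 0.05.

χ² = 3.424. df = 2, critical = 5.991. Fail to reject H₀. No evidence of dependence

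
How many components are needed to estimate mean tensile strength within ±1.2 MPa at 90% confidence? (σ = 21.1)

n = (z*σ/E)² = (1.645×21.1/1.2)² = 836.6 → n = 837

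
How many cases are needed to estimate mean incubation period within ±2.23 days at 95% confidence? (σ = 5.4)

n = (z*σ/E)² = (1.96×5.4/2.23)² = 22.5 → n = 23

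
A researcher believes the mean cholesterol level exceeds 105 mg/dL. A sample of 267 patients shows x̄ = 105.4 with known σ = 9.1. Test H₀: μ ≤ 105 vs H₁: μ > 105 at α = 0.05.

z = 0.718. Critical value: 1.645. Fail to reject H₀.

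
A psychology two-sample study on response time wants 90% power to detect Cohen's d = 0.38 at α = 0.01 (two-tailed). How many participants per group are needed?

z_{α/2} = 2.576, z_β = Φ⁻¹(0.9) = 1.282. For small effect (d = 0.38): n per group = 2(z_{α/2} + z_β)²/d² = 2(2.576 + 1.282)²/0.38² = 206.2 → 207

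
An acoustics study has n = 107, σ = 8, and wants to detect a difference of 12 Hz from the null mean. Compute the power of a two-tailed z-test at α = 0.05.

SE = σ/√n = 8/√107 = 0.773. Non-centrality λ = d/SE = 12/0.773 = 15.516. Power ≈ Φ(λ - z_{α/2}) = Φ(15.516 - 1.96) = Φ(13.556) = 1.0.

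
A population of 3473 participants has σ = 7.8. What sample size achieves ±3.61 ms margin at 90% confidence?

Without FPC: n₀ = (1.645×7.8/3.61)² = 12.633. With FPC: n = n₀N/(n₀+N-1) = 12.6 → n = 13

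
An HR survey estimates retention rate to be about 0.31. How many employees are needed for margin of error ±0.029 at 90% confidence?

n = z²p(1-p)/E² = 1.645²×0.31×0.69/0.029² = 688.3 → n = 689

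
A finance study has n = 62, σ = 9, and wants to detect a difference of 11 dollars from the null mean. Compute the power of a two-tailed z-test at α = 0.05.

SE = σ/√n = 9/√62 = 1.143. Non-centrality λ = d/SE = 11/1.143 = 9.624. Power ≈ Φ(λ - z_{α/2}) = Φ(9.624 - 1.96) = Φ(7.664) = 1.0.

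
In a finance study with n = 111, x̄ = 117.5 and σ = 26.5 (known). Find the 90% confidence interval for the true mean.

CI = x̄ ± z*(σ/√n) = 117.5 ± 1.645(26.5/√111) = 117.5 ± 4.14 = (113.36, 121.64)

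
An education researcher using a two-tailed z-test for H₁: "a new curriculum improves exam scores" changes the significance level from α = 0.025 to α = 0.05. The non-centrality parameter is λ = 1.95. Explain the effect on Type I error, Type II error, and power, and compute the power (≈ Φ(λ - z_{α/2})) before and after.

Increasing α from 0.025 to 0.05:
• Type I error rate increases (α is the Type I rate by definition).
• Critical value moves from z_{α/2} = 2.241 to 1.96, so power = Φ(λ - z_{α/2}) goes from Φ(1.95 - 2.241) = 0.386 to Φ(1.95 - 1.96) = 0.496.
• Type II error rate β = 1 - power therefore decreases (0.614 → 0.504).
Appropriate when false negatives are costly — here, keeping the old curriculum when the new one would have helped students.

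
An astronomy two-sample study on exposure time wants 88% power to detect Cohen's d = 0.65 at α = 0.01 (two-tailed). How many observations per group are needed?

z_{α/2} = 2.576, z_β = Φ⁻¹(0.88) = 1.175. For medium effect (d = 0.65): n per group = 2(z_{α/2} + z_β)²/d² = 2(2.576 + 1.175)²/0.65² = 66.6 → 67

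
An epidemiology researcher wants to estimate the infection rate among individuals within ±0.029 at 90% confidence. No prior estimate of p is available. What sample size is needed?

Conservative approach: use p = 0.5 (maximizes p(1-p) = 0.25). n = z²(0.25)/E² = 1.645²×0.25/0.029² = 804.4 → n = 805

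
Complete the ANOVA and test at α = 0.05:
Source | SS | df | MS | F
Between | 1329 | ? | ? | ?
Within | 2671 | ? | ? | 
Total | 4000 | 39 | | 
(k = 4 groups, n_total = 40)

df_between = 3, df_within = 36. MS_between = 443.0, MS_within = 74.19. F = 5.971, F_crit ≈ 2.866. Reject H₀.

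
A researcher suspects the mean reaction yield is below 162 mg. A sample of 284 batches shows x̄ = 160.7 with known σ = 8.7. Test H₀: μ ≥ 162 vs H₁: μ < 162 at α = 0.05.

z = -2.518. Critical value: -1.645. Reject H₀.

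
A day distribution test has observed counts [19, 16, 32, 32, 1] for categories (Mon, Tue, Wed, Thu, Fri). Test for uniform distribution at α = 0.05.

Expected = 20 each. χ² = Σ(O-E)²/E = 33.3. df = 4, critical value = 9.488. Reject H₀.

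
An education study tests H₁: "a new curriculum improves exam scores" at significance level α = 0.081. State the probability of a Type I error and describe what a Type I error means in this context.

P(Type I error) = α = 0.081. A Type I error is rejecting H₀ when H₀ is actually true (false positive) — here, concluding that a new curriculum improves exam scores when in fact this is not the case. Consequence: adopting a curriculum that gives no real benefit — disruption for nothing.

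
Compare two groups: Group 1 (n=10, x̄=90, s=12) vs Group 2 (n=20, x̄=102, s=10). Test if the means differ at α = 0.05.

Pooled sp = 10.68. t = -2.9, df = 28. Critical t = ±2.048. Reject H₀.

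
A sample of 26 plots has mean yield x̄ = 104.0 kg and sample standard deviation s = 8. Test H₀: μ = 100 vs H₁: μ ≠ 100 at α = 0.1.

t = (x̄ - μ₀)/(s/√n) = (104.0 - 100)/(8/√26) = 2.55. df = 25, critical t = ±1.708. Reject H₀.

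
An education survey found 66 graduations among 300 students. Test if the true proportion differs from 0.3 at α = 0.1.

p̂ = 0.22, p₀ = 0.3. z = (p̂ - p₀)/√(p₀(1-p₀)/n) = -3.024. Critical: ±1.645. Reject H₀.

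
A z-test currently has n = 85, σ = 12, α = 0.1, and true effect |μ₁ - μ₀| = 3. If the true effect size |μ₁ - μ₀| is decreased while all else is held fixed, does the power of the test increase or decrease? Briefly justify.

Power decreases: a smaller true effect decreases the non-centrality λ = |μ₁ - μ₀|/(σ/√n).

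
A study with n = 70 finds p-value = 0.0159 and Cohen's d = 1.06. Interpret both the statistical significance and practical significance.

Statistically significant (p = 0.0159 < 0.05). Cohen's d = 1.06 indicates a large effect size. Both statistical and practical significance should be considered.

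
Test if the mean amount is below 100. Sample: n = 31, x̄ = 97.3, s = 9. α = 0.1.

t = (97.3 - 100)/(9/√31) = -1.67, df = 30. Critical t = -1.31. Reject H₀.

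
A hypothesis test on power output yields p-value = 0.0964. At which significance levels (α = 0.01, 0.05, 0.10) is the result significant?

p = 0.0964. Significant at: α = 0.1.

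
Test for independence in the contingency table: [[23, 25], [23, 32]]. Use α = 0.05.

χ² = 0.386. df = 1, critical = 3.841. Fail to reject H₀. No evidence of dependence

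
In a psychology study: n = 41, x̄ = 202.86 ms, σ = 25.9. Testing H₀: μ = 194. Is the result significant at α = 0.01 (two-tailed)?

z = (202.86 - 194)/(25.9/√41) = 2.19. Since |z| ≤ 2.576, not significant at α = 0.01.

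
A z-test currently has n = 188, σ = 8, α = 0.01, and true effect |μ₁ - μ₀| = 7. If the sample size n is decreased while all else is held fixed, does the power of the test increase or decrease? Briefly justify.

Power decreases: a smaller n inflates the standard error σ/√n, pulling the sampling distribution under H₁ back toward the critical value.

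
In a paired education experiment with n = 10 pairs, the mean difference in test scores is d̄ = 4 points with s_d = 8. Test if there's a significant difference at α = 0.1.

t = d̄/(s_d/√n) = 4/(8/√10) = 1.581. df = 9, critical t = ±1.833. Fail to reject H₀.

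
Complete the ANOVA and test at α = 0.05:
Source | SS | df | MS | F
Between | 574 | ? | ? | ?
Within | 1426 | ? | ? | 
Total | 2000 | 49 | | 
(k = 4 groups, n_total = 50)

df_between = 3, df_within = 46. MS_between = 191.33, MS_within = 31.0. F = 6.172, F_crit ≈ 2.807. Reject H₀.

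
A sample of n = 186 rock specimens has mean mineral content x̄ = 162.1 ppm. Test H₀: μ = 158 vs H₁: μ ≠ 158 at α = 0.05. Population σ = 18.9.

z = (x̄ - μ₀)/(σ/√n) = (162.1 - 158)/(18.9/√186) = 2.959. Critical value: ±1.96. Since |2.959| > 1.96, Reject H₀.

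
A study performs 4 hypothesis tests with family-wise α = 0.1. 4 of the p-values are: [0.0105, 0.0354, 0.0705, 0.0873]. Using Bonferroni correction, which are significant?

Bonferroni α = 0.1/4 = 0.025. Significant p-values: [0.0105]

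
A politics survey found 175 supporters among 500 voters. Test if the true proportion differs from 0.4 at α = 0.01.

p̂ = 0.35, p₀ = 0.4. z = (p̂ - p₀)/√(p₀(1-p₀)/n) = -2.282. Critical: ±2.576. Fail to reject H₀.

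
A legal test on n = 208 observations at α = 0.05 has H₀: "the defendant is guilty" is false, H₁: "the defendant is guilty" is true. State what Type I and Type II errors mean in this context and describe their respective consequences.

Type I (false positive): concluding that the defendant is guilty when it is not — convicting an innocent person. Type II (false negative): failing to conclude that the defendant is guilty when it is — acquitting a guilty person. Which is costlier depends on domain priorities and is a judgement call rather than a statistical fact.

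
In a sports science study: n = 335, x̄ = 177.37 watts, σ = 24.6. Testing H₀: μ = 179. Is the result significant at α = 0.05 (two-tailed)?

z = (177.37 - 179)/(24.6/√335) = -1.213. Since |z| ≤ 1.96, not significant at α = 0.05.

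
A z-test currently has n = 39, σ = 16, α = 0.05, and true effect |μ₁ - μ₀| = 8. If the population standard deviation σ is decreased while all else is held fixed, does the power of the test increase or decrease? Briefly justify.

Power increases: a smaller σ shrinks the standard error σ/√n, moving the sampling distribution under H₁ further from the critical value.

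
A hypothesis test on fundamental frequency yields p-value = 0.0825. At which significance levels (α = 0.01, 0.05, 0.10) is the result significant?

p = 0.0825. Significant at: α = 0.1.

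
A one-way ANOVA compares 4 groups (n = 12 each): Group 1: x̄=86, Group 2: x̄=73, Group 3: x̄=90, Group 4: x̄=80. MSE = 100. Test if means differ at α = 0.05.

Grand mean = 82.25. SS_between = 1977.0, MS_between = 659.0. F = 6.59, F_crit ≈ 2.816. Reject H₀.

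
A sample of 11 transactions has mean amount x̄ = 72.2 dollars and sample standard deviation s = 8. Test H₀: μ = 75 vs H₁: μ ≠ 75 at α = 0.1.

t = (x̄ - μ₀)/(s/√n) = (72.2 - 75)/(8/√11) = -1.161. df = 10, critical t = ±1.812. Fail to reject H₀.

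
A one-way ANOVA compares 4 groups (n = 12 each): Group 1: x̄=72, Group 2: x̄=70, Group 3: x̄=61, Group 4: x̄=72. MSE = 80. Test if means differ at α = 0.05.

Grand mean = 68.75. SS_between = 993.0, MS_between = 331.0. F = 4.138, F_crit ≈ 2.816. Reject H₀.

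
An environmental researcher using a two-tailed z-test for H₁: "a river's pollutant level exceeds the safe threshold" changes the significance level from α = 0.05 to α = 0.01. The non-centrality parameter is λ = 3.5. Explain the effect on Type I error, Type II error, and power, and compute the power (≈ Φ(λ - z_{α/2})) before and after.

Decreasing α from 0.05 to 0.01:
• Type I error rate decreases (α is the Type I rate by definition).
• Critical value moves from z_{α/2} = 1.96 to 2.576, so power = Φ(λ - z_{α/2}) goes from Φ(3.5 - 1.96) = 0.938 to Φ(3.5 - 2.576) = 0.822.
• Type II error rate β = 1 - power therefore increases (0.062 → 0.178).
Appropriate when false positives are costly — here, shutting down a compliant factory unnecessarily.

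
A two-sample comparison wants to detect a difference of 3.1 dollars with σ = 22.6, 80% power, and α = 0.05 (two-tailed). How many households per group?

n per group = 2(z_α/2 + z_β)²σ²/d² = 2×(1.96 + 0.84)²×22.6²/3.1² = 833.4 → n = 834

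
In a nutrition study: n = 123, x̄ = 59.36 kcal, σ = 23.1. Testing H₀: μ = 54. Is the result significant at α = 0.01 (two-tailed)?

z = (59.36 - 54)/(23.1/√123) = 2.573. Since |z| ≤ 2.576, not significant at α = 0.01.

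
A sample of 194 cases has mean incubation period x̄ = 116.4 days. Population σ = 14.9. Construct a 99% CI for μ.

CI = x̄ ± z*(σ/√n) = 116.4 ± 2.576(14.9/√194) = 116.4 ± 2.76 = (113.64, 119.16)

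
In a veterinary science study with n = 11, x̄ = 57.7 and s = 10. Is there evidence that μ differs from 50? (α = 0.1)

t = (x̄ - μ₀)/(s/√n) = (57.7 - 50)/(10/√11) = 2.554. df = 10, critical t = ±1.812. Reject H₀.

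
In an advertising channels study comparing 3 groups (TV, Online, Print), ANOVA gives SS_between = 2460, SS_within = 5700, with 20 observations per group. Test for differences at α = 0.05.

df_between = 2, df_within = 57. F = MS_between/MS_within = 1230.0/100.0 = 12.3. F_crit ≈ 3.159. Reject H₀. At least one mean differs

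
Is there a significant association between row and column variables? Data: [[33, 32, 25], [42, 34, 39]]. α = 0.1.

χ² = 1.172. df = 2, critical = 4.605. Fail to reject H₀. No evidence of dependence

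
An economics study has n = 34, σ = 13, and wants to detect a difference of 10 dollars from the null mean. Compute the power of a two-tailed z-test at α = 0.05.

SE = σ/√n = 13/√34 = 2.229. Non-centrality λ = d/SE = 10/2.229 = 4.485. Power ≈ Φ(λ - z_{α/2}) = Φ(4.485 - 1.96) = Φ(2.525) = 0.994.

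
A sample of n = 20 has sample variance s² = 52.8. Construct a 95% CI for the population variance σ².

df = 19. χ²_{0.025} = 32.852, χ²_{0.975} = 8.907. CI for σ² = ((n-1)s²/χ²_{α/2}, (n-1)s²/χ²_{1-α/2}) = (19·52.8/32.852, 19·52.8/8.907) = (30.54, 112.63)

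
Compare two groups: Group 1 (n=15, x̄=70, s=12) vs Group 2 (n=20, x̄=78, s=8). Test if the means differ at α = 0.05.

Pooled sp = 9.9. t = -2.367, df = 33. Critical t = ±2.035. Reject H₀.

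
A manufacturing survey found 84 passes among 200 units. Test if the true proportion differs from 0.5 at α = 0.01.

p̂ = 0.42, p₀ = 0.5. z = (p̂ - p₀)/√(p₀(1-p₀)/n) = -2.263. Critical: ±2.576. Fail to reject H₀.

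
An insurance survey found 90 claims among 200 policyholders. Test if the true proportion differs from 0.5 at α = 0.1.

p̂ = 0.45, p₀ = 0.5. z = (p̂ - p₀)/√(p₀(1-p₀)/n) = -1.414. Critical: ±1.645. Fail to reject H₀.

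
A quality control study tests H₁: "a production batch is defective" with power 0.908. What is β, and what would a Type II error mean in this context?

β = 1 - power = 1 - 0.908 = 0.092. A Type II error is failing to reject H₀ when H₀ is false (false negative) — here, failing to conclude that a production batch is defective when in fact it is true. Consequence: shipping a defective batch — faulty products reach customers.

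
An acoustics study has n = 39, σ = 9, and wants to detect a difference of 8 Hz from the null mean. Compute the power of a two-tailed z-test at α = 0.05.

SE = σ/√n = 9/√39 = 1.441. Non-centrality λ = d/SE = 8/1.441 = 5.551. Power ≈ Φ(λ - z_{α/2}) = Φ(5.551 - 1.96) = Φ(3.591) = 1.0.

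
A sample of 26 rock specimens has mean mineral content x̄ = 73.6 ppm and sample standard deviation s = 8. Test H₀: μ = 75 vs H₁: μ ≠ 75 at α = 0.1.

t = (x̄ - μ₀)/(s/√n) = (73.6 - 75)/(8/√26) = -0.892. df = 25, critical t = ±1.708. Fail to reject H₀.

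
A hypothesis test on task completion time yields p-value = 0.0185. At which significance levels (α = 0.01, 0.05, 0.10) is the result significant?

p = 0.0185. Significant at: α = 0.05, 0.1.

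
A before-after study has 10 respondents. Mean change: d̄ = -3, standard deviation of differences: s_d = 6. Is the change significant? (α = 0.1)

t = d̄/(s_d/√n) = -3/(6/√10) = -1.581. df = 9, critical t = ±1.833. Fail to reject H₀.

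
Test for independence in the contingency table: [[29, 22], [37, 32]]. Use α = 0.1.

χ² = 0.124. df = 1, critical = 2.706. Fail to reject H₀. No evidence of dependence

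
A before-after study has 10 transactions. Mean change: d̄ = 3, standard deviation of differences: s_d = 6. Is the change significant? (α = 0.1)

t = d̄/(s_d/√n) = 3/(6/√10) = 1.581. df = 9, critical t = ±1.833. Fail to reject H₀.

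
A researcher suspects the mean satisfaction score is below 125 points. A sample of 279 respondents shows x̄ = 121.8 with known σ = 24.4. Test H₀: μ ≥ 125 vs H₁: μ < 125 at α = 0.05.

z = -2.191. Critical value: -1.645. Reject H₀.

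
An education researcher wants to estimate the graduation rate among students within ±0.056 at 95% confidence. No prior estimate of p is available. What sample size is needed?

Conservative approach: use p = 0.5 (maximizes p(1-p) = 0.25). n = z²(0.25)/E² = 1.96²×0.25/0.056² = 306.2 → n = 307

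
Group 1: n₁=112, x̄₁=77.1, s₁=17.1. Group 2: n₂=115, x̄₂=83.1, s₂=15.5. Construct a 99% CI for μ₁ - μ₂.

Difference = -6.0. SE = √(17.1²/112 + 15.5²/115) = 2.168. CI = (-11.58, -0.42)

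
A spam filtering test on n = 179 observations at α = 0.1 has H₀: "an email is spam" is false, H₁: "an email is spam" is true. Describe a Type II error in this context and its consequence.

Type II error: failing to reject H₀ when it is false — concluding that an email is spam is not supported when in fact it is. Consequence: a spam email lands in the inbox.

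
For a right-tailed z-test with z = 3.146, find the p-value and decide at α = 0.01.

p = P(Z > 3.146) = 1 - Φ(3.146) ≈ 0.0008. Since p < 0.01, reject H₀ (significant) at α = 0.01.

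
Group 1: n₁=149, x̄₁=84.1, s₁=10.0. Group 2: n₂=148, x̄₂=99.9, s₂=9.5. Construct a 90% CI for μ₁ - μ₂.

Difference = -15.8. SE = √(10.0²/149 + 9.5²/148) = 1.132. CI = (-17.66, -13.94)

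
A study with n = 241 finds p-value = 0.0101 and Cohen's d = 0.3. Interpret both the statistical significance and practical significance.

Statistically significant (p = 0.0101 < 0.05). Cohen's d = 0.3 indicates a small effect size. Both statistical and practical significance should be considered.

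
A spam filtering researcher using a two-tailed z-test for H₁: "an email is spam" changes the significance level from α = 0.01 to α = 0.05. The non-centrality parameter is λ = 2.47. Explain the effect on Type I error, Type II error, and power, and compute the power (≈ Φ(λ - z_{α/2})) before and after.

Increasing α from 0.01 to 0.05:
• Type I error rate increases (α is the Type I rate by definition).
• Critical value moves from z_{α/2} = 2.576 to 1.96, so power = Φ(λ - z_{α/2}) goes from Φ(2.47 - 2.576) = 0.458 to Φ(2.47 - 1.96) = 0.695.
• Type II error rate β = 1 - power therefore decreases (0.542 → 0.305).
Appropriate when false negatives are costly — here, a spam email lands in the inbox.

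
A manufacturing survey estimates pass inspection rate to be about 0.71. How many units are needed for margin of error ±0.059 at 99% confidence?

n = z²p(1-p)/E² = 2.576²×0.71×0.29/0.059² = 392.5 → n = 393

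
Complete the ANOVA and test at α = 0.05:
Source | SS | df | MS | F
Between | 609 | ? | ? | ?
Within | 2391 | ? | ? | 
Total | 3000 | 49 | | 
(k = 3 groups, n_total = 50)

df_between = 2, df_within = 47. MS_between = 304.5, MS_within = 50.87. F = 5.986, F_crit ≈ 3.195. Reject H₀.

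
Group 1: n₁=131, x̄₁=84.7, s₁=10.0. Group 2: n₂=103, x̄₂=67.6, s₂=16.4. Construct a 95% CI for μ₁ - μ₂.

Difference = 17.1. SE = √(10.0²/131 + 16.4²/103) = 1.837. CI = (13.5, 20.7)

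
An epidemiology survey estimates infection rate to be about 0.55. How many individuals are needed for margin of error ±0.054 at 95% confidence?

n = z²p(1-p)/E² = 1.96²×0.55×0.45/0.054² = 326.1 → n = 327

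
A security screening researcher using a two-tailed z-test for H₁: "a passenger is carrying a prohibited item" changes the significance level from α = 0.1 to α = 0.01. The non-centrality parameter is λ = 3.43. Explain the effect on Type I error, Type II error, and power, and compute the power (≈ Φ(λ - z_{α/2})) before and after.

Decreasing α from 0.1 to 0.01:
• Type I error rate decreases (α is the Type I rate by definition).
• Critical value moves from z_{α/2} = 1.645 to 2.576, so power = Φ(λ - z_{α/2}) goes from Φ(3.43 - 1.645) = 0.963 to Φ(3.43 - 2.576) = 0.803.
• Type II error rate β = 1 - power therefore increases (0.037 → 0.197).
Appropriate when false positives are costly — here, detaining an innocent passenger — delay and inconvenience.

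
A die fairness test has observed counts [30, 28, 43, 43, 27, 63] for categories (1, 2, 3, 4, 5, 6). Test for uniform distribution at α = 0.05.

Expected = 39 each. χ² = Σ(O-E)²/E = 24.462. df = 5, critical value = 11.07. Reject H₀.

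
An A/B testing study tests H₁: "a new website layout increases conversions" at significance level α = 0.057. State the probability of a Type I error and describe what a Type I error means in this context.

P(Type I error) = α = 0.057. A Type I error is rejecting H₀ when H₀ is actually true (false positive) — here, concluding that a new website layout increases conversions when in fact this is not the case. Consequence: rolling out a layout that doesn't actually help — wasted engineering effort.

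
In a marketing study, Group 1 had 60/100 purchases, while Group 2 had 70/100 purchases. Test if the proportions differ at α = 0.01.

p̂₁ = 0.6, p̂₂ = 0.7, pooled p̂ = 0.65. z = -1.482. Critical: ±2.576. Fail to reject H₀.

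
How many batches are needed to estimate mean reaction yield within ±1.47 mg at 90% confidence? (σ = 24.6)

n = (z*σ/E)² = (1.645×24.6/1.47)² = 757.8 → n = 758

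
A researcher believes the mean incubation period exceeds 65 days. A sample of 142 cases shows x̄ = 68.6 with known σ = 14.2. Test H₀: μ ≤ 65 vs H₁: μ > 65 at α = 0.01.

z = 3.021. Critical value: 2.33. Reject H₀.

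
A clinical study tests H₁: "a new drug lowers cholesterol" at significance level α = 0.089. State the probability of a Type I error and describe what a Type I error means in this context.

P(Type I error) = α = 0.089. A Type I error is rejecting H₀ when H₀ is actually true (false positive) — here, concluding that a new drug lowers cholesterol when in fact this is not the case. Consequence: approving an ineffective drug — patients take a useless medication and may skip effective alternatives.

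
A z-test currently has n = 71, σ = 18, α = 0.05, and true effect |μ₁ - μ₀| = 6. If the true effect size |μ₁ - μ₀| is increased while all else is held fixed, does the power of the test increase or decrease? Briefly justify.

Power increases: a larger true effect increases the non-centrality λ = |μ₁ - μ₀|/(σ/√n).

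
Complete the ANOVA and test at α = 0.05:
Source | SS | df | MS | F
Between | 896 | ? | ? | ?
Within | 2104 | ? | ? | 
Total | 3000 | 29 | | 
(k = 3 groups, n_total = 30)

df_between = 2, df_within = 27. MS_between = 448.0, MS_within = 77.93. F = 5.749, F_crit ≈ 3.354. Reject H₀.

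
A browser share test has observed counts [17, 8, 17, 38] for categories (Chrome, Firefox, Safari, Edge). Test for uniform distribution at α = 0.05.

Expected = 20 each. χ² = Σ(O-E)²/E = 24.3. df = 3, critical value = 7.815. Reject H₀.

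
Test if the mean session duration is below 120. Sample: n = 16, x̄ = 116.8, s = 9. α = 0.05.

t = (116.8 - 120)/(9/√16) = -1.422, df = 15. Critical t = -1.753. Fail to reject H₀.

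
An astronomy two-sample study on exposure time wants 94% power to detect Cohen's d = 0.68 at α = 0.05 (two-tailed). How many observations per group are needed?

z_{α/2} = 1.96, z_β = Φ⁻¹(0.94) = 1.555. For medium effect (d = 0.68): n per group = 2(z_{α/2} + z_β)²/d² = 2(1.96 + 1.555)²/0.68² = 53.4 → 54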